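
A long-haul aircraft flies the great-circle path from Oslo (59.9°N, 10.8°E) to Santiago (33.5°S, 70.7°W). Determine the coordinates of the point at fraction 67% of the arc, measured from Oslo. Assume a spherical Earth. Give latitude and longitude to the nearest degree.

The haversine formula gives a central angle δ ≈ 2.000 rad (114.6°) between the endpoints.
Interpolate at f = 0.67 with slerp weights a = sin((1−f)δ)/sin δ ≈ 0.674, b = sin(fδ)/sin δ ≈ 1.070.
p = a·p₁ + b·p₂ ≈ (0.627, -0.779, -0.008); φ = arcsin(p_z) ≈ -0.44°, λ = atan2(p_y, p_x) ≈ -51.17°.

≈ 0°N, 51°W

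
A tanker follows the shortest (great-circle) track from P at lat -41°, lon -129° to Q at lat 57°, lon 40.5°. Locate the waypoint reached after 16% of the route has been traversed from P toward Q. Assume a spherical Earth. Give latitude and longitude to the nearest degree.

≈ lat -16°, lon -120°

Write both endpoints as unit vectors p₁, p₂ with components (cos φ cos λ, cos φ sin λ, sin φ).
The central angle between the endpoints is δ = arccos(p₁·p₂) ≈ 2.838 rad (162.6°).
Interpolate at f = 0.16 with slerp weights a = sin((1−f)δ)/sin δ ≈ 2.301, b = sin(fδ)/sin δ ≈ 1.469.
p = a·p₁ + b·p₂ ≈ (-0.484, -0.830, -0.277); φ = arcsin(p_z) ≈ -16.10°, λ = atan2(p_y, p_x) ≈ -120.27°.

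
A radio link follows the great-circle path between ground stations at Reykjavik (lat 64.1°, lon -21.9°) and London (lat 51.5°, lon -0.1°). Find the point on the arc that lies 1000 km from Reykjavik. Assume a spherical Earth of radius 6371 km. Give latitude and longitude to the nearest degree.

≈ lat 58°, lon -8°

The haversine formula gives a central angle δ ≈ 0.296 rad (17.0°) between the endpoints. The total great-circle distance is δ·R ≈ 0.296 × 6371 ≈ 1887 km, so the target fraction is f = 1000/1887 ≈ 0.530.
Interpolate at f ≈ 0.530 with slerp weights a = sin((1−f)δ)/sin δ ≈ 0.475, b = sin(fδ)/sin δ ≈ 0.536.
p = a·p₁ + b·p₂ ≈ (0.526, -0.078, 0.847); φ = arcsin(p_z) ≈ 57.87°, λ = atan2(p_y, p_x) ≈ -8.44°.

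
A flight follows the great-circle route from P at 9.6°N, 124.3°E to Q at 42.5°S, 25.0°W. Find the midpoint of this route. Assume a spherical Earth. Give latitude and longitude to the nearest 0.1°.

Convert each endpoint to a unit vector on the sphere (x = cos φ cos λ, y = cos φ sin λ, z = sin φ).
The central angle between the endpoints is δ = arccos(p₁·p₂) ≈ 2.401 rad (137.5°).
Interpolate at f = 1/2 with slerp weights a = sin((1−f)δ)/sin δ ≈ 1.381, b = sin(fδ)/sin δ ≈ 1.381.
p = a·p₁ + b·p₂ ≈ (0.155, 0.694, -0.703); φ = arcsin(p_z) ≈ -44.63°, λ = atan2(p_y, p_x) ≈ 77.38°.

≈ 44.6°S, 77.4°E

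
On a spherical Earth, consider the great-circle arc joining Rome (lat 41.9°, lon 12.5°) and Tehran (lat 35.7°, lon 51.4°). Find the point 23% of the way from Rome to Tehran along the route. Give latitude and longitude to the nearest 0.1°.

≈ lat 41.7°, lon 22.0°

Write both endpoints as unit vectors p₁, p₂ with components (cos φ cos λ, cos φ sin λ, sin φ).
The central angle between the endpoints is δ = arccos(p₁·p₂) ≈ 0.535 rad (30.7°).
Interpolate at f = 0.23 with slerp weights a = sin((1−f)δ)/sin δ ≈ 0.785, b = sin(fδ)/sin δ ≈ 0.241.
p = a·p₁ + b·p₂ ≈ (0.693, 0.279, 0.665); φ = arcsin(p_z) ≈ 41.68°, λ = atan2(p_y, p_x) ≈ 21.96°.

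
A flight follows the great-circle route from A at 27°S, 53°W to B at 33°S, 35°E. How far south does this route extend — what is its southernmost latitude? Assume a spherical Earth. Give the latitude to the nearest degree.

≈ 39°S

The great circle lies in the plane with unit normal n̂ = (p₁ × p₂)/|p₁ × p₂|.
Here n̂_z ≈ +0.776; the vertex latitude is φ_max = arccos|n̂_z| ≈ 39.1°.
Check via Clairaut: cos φ_max = |cos φ₁| · sin C = cos(27.0°)·sin(119.4°) ≈ 0.776, again giving ≈ 39.1°.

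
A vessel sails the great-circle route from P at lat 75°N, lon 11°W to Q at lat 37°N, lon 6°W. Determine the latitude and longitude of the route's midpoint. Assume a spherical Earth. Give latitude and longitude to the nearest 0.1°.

≈ lat 56.0°N, lon 7.2°W

Write both endpoints as unit vectors p₁, p₂ with components (cos φ cos λ, cos φ sin λ, sin φ).
The central angle between the endpoints is δ = arccos(p₁·p₂) ≈ 0.665 rad (38.1°).
Interpolate at f = 1/2 with slerp weights a = sin((1−f)δ)/sin δ ≈ 0.529, b = sin(fδ)/sin δ ≈ 0.529.
p = a·p₁ + b·p₂ ≈ (0.554, -0.070, 0.829); φ = arcsin(p_z) ≈ 56.02°, λ = atan2(p_y, p_x) ≈ -7.22°.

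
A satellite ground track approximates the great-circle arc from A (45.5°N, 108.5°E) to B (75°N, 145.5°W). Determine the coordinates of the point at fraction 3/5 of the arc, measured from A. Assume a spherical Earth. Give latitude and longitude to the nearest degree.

≈ (72°N, 140°E)

Write both endpoints as unit vectors p₁, p₂ with components (cos φ cos λ, cos φ sin λ, sin φ).
The central angle between the endpoints is δ = arccos(p₁·p₂) ≈ 0.878 rad (50.3°).
Interpolate at f = 3/5 with slerp weights a = sin((1−f)δ)/sin δ ≈ 0.447, b = sin(fδ)/sin δ ≈ 0.653.
p = a·p₁ + b·p₂ ≈ (-0.239, 0.201, 0.950); φ = arcsin(p_z) ≈ 71.80°, λ = atan2(p_y, p_x) ≈ 139.86°.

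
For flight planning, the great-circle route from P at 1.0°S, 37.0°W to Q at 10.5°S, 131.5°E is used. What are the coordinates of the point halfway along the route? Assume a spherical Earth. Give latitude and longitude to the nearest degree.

≈ 45°S, 43°E

Convert each endpoint to a unit vector on the sphere (x = cos φ cos λ, y = cos φ sin λ, z = sin φ).
The central angle between the endpoints is δ = arccos(p₁·p₂) ≈ 2.858 rad (163.8°).
Interpolate at f = 1/2 with slerp weights a = sin((1−f)δ)/sin δ ≈ 3.544, b = sin(fδ)/sin δ ≈ 3.544.
p = a·p₁ + b·p₂ ≈ (0.521, 0.477, -0.708); φ = arcsin(p_z) ≈ -45.05°, λ = atan2(p_y, p_x) ≈ 42.50°.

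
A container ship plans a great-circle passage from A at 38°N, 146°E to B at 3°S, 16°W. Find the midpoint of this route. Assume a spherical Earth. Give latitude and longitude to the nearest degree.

≈ 58°N, 28°E

From cos δ = sin φ₁ sin φ₂ + cos φ₁ cos φ₂ cos Δλ, the central angle is δ ≈ 2.466 rad (141.3°).
Interpolate at f = 1/2 with slerp weights a = sin((1−f)δ)/sin δ ≈ 1.510, b = sin(fδ)/sin δ ≈ 1.510.
p = a·p₁ + b·p₂ ≈ (0.463, 0.250, 0.850); φ = arcsin(p_z) ≈ 58.26°, λ = atan2(p_y, p_x) ≈ 28.34°.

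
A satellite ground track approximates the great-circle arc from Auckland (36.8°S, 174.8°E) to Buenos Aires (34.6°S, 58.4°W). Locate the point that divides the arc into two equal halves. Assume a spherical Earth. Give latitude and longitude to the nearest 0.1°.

The haversine formula gives a central angle δ ≈ 1.625 rad (93.1°) between the endpoints.
Interpolate at f = 1/2 with slerp weights a = sin((1−f)δ)/sin δ ≈ 0.727, b = sin(fδ)/sin δ ≈ 0.727.
p = a·p₁ + b·p₂ ≈ (-0.266, -0.457, -0.849); φ = arcsin(p_z) ≈ -58.06°, λ = atan2(p_y, p_x) ≈ -120.22°.

≈ 58.1°S, 120.2°W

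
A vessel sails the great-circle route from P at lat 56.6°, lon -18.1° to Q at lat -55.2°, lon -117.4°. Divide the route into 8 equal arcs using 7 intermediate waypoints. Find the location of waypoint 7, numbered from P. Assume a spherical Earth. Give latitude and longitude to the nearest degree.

From cos δ = sin φ₁ sin φ₂ + cos φ₁ cos φ₂ cos Δλ, the central angle is δ ≈ 2.398 rad (137.4°).
Interpolate at f = 7/8 with slerp weights a = sin((1−f)δ)/sin δ ≈ 0.436, b = sin(fδ)/sin δ ≈ 1.277.
p = a·p₁ + b·p₂ ≈ (-0.107, -0.722, -0.684); φ = arcsin(p_z) ≈ -43.16°, λ = atan2(p_y, p_x) ≈ -98.43°.

≈ lat -43°, lon -98°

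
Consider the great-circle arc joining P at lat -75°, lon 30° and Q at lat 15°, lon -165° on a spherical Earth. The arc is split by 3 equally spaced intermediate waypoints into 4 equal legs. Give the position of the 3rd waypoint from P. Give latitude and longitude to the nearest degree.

≈ lat -15°, lon -167°

The haversine formula gives a central angle δ ≈ 2.085 rad (119.4°) between the endpoints.
Interpolate at f = 3/4 with slerp weights a = sin((1−f)δ)/sin δ ≈ 0.572, b = sin(fδ)/sin δ ≈ 1.148.
p = a·p₁ + b·p₂ ≈ (-0.943, -0.213, -0.255); φ = arcsin(p_z) ≈ -14.78°, λ = atan2(p_y, p_x) ≈ -167.27°.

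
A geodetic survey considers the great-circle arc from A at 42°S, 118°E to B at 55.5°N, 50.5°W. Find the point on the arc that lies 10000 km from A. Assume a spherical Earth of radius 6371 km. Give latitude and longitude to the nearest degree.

Write both endpoints as unit vectors p₁, p₂ with components (cos φ cos λ, cos φ sin λ, sin φ).
The central angle between the endpoints is δ = arccos(p₁·p₂) ≈ 2.872 rad (164.6°). The total great-circle distance is δ·R ≈ 2.872 × 6371 ≈ 18298 km, so the target fraction is f = 10000/18298 ≈ 0.546.
Interpolate at f ≈ 0.546 with slerp weights a = sin((1−f)δ)/sin δ ≈ 3.622, b = sin(fδ)/sin δ ≈ 3.757.
p = a·p₁ + b·p₂ ≈ (0.090, 0.735, 0.672); φ = arcsin(p_z) ≈ 42.23°, λ = atan2(p_y, p_x) ≈ 83.04°.

≈ 42°N, 83°E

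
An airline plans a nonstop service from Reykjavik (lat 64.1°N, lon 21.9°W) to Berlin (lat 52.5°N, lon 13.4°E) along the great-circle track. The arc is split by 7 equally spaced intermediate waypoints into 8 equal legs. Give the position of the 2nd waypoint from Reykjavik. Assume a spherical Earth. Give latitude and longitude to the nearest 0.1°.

From cos δ = sin φ₁ sin φ₂ + cos φ₁ cos φ₂ cos Δλ, the central angle is δ ≈ 0.375 rad (21.5°).
Interpolate at f = 2/8 with slerp weights a = sin((1−f)δ)/sin δ ≈ 0.758, b = sin(fδ)/sin δ ≈ 0.256.
p = a·p₁ + b·p₂ ≈ (0.458, -0.087, 0.884); φ = arcsin(p_z) ≈ 62.18°, λ = atan2(p_y, p_x) ≈ -10.79°.

≈ lat 62.2°N, lon 10.8°W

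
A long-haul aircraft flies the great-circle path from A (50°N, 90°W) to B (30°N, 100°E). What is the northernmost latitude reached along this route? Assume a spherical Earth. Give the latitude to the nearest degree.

The great circle lies in the plane with unit normal n̂ = (p₁ × p₂)/|p₁ × p₂|.
Here n̂_z ≈ -0.098; the vertex latitude is φ_max = arccos|n̂_z| ≈ 84.4°.

≈ 84°N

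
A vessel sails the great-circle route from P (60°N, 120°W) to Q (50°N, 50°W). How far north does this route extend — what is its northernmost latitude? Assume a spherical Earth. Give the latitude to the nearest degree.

≈ 62°N

The great circle lies in the plane with unit normal n̂ = (p₁ × p₂)/|p₁ × p₂|.
Here n̂_z ≈ +0.476; the vertex latitude is φ_max = arccos|n̂_z| ≈ 61.6°.
Check via Clairaut: cos φ_max = |cos φ₁| · sin C = cos(60.0°)·sin(72.3°) ≈ 0.476, again giving ≈ 61.6°.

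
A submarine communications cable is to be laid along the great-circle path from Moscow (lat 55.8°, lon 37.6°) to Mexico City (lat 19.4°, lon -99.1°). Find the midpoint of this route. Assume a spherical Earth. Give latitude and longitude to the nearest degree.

≈ lat 60°, lon -63°

Write both endpoints as unit vectors p₁, p₂ with components (cos φ cos λ, cos φ sin λ, sin φ).
The central angle between the endpoints is δ = arccos(p₁·p₂) ≈ 1.682 rad (96.4°).
Interpolate at f = 1/2 with slerp weights a = sin((1−f)δ)/sin δ ≈ 0.750, b = sin(fδ)/sin δ ≈ 0.750.
p = a·p₁ + b·p₂ ≈ (0.222, -0.441, 0.869); φ = arcsin(p_z) ≈ 60.39°, λ = atan2(p_y, p_x) ≈ -63.28°.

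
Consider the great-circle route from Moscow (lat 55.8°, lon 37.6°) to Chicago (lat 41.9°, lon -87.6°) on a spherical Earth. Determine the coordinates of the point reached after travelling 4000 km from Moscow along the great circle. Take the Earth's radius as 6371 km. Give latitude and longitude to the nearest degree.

Write both endpoints as unit vectors p₁, p₂ with components (cos φ cos λ, cos φ sin λ, sin φ).
The central angle between the endpoints is δ = arccos(p₁·p₂) ≈ 1.254 rad (71.9°). The total great-circle distance is δ·R ≈ 1.254 × 6371 ≈ 7991 km, so the target fraction is f = 4000/7991 ≈ 0.501.
Interpolate at f ≈ 0.501 with slerp weights a = sin((1−f)δ)/sin δ ≈ 0.617, b = sin(fδ)/sin δ ≈ 0.618.
p = a·p₁ + b·p₂ ≈ (0.294, -0.248, 0.923); φ = arcsin(p_z) ≈ 67.38°, λ = atan2(p_y, p_x) ≈ -40.16°.

≈ lat 67°, lon -40°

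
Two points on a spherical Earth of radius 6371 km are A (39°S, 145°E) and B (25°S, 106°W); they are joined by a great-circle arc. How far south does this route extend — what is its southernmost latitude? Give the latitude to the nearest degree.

The great circle lies in the plane with unit normal n̂ = (p₁ × p₂)/|p₁ × p₂|.
Here n̂_z ≈ +0.666; the vertex latitude is φ_max = arccos|n̂_z| ≈ 48.2°.
Check via Clairaut: cos φ_max = |cos φ₁| · sin C = cos(39.0°)·sin(121.0°) ≈ 0.666, again giving ≈ 48.2°.

≈ 48°S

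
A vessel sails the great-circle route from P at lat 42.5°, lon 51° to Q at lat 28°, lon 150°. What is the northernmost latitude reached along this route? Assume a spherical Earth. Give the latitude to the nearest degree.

≈ 49°

The great circle lies in the plane with unit normal n̂ = (p₁ × p₂)/|p₁ × p₂|.
Here n̂_z ≈ +0.658; the vertex latitude is φ_max = arccos|n̂_z| ≈ 48.8°.
Check via Clairaut: cos φ_max = |cos φ₁| · sin C = cos(42.5°)·sin(63.3°) ≈ 0.658, again giving ≈ 48.8°.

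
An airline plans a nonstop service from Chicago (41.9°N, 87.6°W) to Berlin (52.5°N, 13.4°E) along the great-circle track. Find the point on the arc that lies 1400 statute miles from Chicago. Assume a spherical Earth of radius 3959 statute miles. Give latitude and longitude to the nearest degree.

Convert each endpoint to a unit vector on the sphere (x = cos φ cos λ, y = cos φ sin λ, z = sin φ).
The central angle between the endpoints is δ = arccos(p₁·p₂) ≈ 1.111 rad (63.7°). The total great-circle distance is δ·R ≈ 1.111 × 3959 ≈ 4400 mi, so the target fraction is f = 1400/4400 ≈ 0.318.
Interpolate at f ≈ 0.318 with slerp weights a = sin((1−f)δ)/sin δ ≈ 0.767, b = sin(fδ)/sin δ ≈ 0.386.
p = a·p₁ + b·p₂ ≈ (0.253, -0.516, 0.819); φ = arcsin(p_z) ≈ 54.95°, λ = atan2(p_y, p_x) ≈ -63.90°.

≈ (55°N, 64°W)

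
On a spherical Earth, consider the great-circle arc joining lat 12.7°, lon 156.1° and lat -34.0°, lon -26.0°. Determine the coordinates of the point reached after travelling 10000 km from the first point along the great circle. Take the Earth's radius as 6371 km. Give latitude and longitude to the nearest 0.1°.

From cos δ = sin φ₁ sin φ₂ + cos φ₁ cos φ₂ cos Δλ, the central angle is δ ≈ 2.768 rad (158.6°). The total great-circle distance is δ·R ≈ 2.768 × 6371 ≈ 17637 km, so the target fraction is f = 10000/17637 ≈ 0.567.
Interpolate at f ≈ 0.567 with slerp weights a = sin((1−f)δ)/sin δ ≈ 2.555, b = sin(fδ)/sin δ ≈ 2.742.
p = a·p₁ + b·p₂ ≈ (-0.235, 0.013, -0.972); φ = arcsin(p_z) ≈ -76.38°, λ = atan2(p_y, p_x) ≈ 176.82°.

≈ lat -76.4°, lon 176.8°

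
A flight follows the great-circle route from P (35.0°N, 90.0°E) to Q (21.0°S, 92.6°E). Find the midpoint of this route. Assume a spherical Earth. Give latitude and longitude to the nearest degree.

From cos δ = sin φ₁ sin φ₂ + cos φ₁ cos φ₂ cos Δλ, the central angle is δ ≈ 0.978 rad (56.1°).
Interpolate at f = 1/2 with slerp weights a = sin((1−f)δ)/sin δ ≈ 0.566, b = sin(fδ)/sin δ ≈ 0.566.
p = a·p₁ + b·p₂ ≈ (-0.024, 0.992, 0.122); φ = arcsin(p_z) ≈ 7.00°, λ = atan2(p_y, p_x) ≈ 91.38°.

≈ (7°N, 91°E)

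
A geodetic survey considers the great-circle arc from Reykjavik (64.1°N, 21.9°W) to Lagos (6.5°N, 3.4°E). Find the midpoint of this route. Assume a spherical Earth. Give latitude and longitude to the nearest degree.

Convert each endpoint to a unit vector on the sphere (x = cos φ cos λ, y = cos φ sin λ, z = sin φ).
The central angle between the endpoints is δ = arccos(p₁·p₂) ≈ 1.054 rad (60.4°).
Interpolate at f = 1/2 with slerp weights a = sin((1−f)δ)/sin δ ≈ 0.578, b = sin(fδ)/sin δ ≈ 0.578.
p = a·p₁ + b·p₂ ≈ (0.808, -0.060, 0.586); φ = arcsin(p_z) ≈ 35.86°, λ = atan2(p_y, p_x) ≈ -4.26°.

≈ (36°N, 4°W)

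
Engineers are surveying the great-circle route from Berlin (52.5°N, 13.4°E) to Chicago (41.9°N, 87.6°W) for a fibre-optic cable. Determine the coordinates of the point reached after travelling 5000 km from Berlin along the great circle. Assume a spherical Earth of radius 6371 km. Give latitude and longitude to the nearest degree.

From cos δ = sin φ₁ sin φ₂ + cos φ₁ cos φ₂ cos Δλ, the central angle is δ ≈ 1.111 rad (63.7°). The total great-circle distance is δ·R ≈ 1.111 × 6371 ≈ 7081 km, so the target fraction is f = 5000/7081 ≈ 0.706.
Interpolate at f ≈ 0.706 with slerp weights a = sin((1−f)δ)/sin δ ≈ 0.358, b = sin(fδ)/sin δ ≈ 0.788.
p = a·p₁ + b·p₂ ≈ (0.237, -0.536, 0.811); φ = arcsin(p_z) ≈ 54.15°, λ = atan2(p_y, p_x) ≈ -66.18°.

≈ 54°N, 66°W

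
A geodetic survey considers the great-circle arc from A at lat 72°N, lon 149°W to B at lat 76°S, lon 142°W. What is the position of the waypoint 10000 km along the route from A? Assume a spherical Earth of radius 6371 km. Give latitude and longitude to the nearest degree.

≈ lat 18°S, lon 146°W

Convert each endpoint to a unit vector on the sphere (x = cos φ cos λ, y = cos φ sin λ, z = sin φ).
The central angle between the endpoints is δ = arccos(p₁·p₂) ≈ 2.584 rad (148.1°). The total great-circle distance is δ·R ≈ 2.584 × 6371 ≈ 16464 km, so the target fraction is f = 10000/16464 ≈ 0.607.
Interpolate at f ≈ 0.607 with slerp weights a = sin((1−f)δ)/sin δ ≈ 1.605, b = sin(fδ)/sin δ ≈ 1.890.
p = a·p₁ + b·p₂ ≈ (-0.786, -0.537, -0.307); φ = arcsin(p_z) ≈ -17.90°, λ = atan2(p_y, p_x) ≈ -145.64°.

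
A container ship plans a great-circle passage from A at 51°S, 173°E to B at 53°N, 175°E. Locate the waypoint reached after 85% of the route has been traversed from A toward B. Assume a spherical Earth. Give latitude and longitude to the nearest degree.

≈ 37°N, 175°E

Convert each endpoint to a unit vector on the sphere (x = cos φ cos λ, y = cos φ sin λ, z = sin φ).
The central angle between the endpoints is δ = arccos(p₁·p₂) ≈ 1.815 rad (104.0°).
Interpolate at f = 0.85 with slerp weights a = sin((1−f)δ)/sin δ ≈ 0.277, b = sin(fδ)/sin δ ≈ 1.030.
p = a·p₁ + b·p₂ ≈ (-0.791, 0.075, 0.607); φ = arcsin(p_z) ≈ 37.40°, λ = atan2(p_y, p_x) ≈ 174.56°.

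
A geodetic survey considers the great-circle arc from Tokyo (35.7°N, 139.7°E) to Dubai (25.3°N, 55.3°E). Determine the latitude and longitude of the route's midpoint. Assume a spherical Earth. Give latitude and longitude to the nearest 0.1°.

≈ 38.5°N, 94.7°E

Write both endpoints as unit vectors p₁, p₂ with components (cos φ cos λ, cos φ sin λ, sin φ).
The central angle between the endpoints is δ = arccos(p₁·p₂) ≈ 1.244 rad (71.3°).
Interpolate at f = 1/2 with slerp weights a = sin((1−f)δ)/sin δ ≈ 0.615, b = sin(fδ)/sin δ ≈ 0.615.
p = a·p₁ + b·p₂ ≈ (-0.064, 0.780, 0.622); φ = arcsin(p_z) ≈ 38.46°, λ = atan2(p_y, p_x) ≈ 94.72°.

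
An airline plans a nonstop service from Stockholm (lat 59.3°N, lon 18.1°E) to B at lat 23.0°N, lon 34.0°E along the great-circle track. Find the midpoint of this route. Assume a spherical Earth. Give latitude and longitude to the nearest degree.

Convert each endpoint to a unit vector on the sphere (x = cos φ cos λ, y = cos φ sin λ, z = sin φ).
The central angle between the endpoints is δ = arccos(p₁·p₂) ≈ 0.663 rad (38.0°).
Interpolate at f = 1/2 with slerp weights a = sin((1−f)δ)/sin δ ≈ 0.529, b = sin(fδ)/sin δ ≈ 0.529.
p = a·p₁ + b·p₂ ≈ (0.660, 0.356, 0.661); φ = arcsin(p_z) ≈ 41.40°, λ = atan2(p_y, p_x) ≈ 28.34°.

≈ lat 41°N, lon 28°E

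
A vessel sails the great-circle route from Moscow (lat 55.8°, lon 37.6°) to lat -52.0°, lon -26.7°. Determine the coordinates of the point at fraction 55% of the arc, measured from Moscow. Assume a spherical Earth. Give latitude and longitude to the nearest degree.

Write both endpoints as unit vectors p₁, p₂ with components (cos φ cos λ, cos φ sin λ, sin φ).
The central angle between the endpoints is δ = arccos(p₁·p₂) ≈ 2.096 rad (120.1°).
Interpolate at f = 0.55 with slerp weights a = sin((1−f)δ)/sin δ ≈ 0.936, b = sin(fδ)/sin δ ≈ 1.057.
p = a·p₁ + b·p₂ ≈ (0.998, 0.029, -0.059); φ = arcsin(p_z) ≈ -3.36°, λ = atan2(p_y, p_x) ≈ 1.65°.

≈ lat -3°, lon 2°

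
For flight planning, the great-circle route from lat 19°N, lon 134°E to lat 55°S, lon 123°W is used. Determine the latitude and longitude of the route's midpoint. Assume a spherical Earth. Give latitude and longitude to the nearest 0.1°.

The haversine formula gives a central angle δ ≈ 1.970 rad (112.9°) between the endpoints.
Interpolate at f = 1/2 with slerp weights a = sin((1−f)δ)/sin δ ≈ 0.904, b = sin(fδ)/sin δ ≈ 0.904.
p = a·p₁ + b·p₂ ≈ (-0.877, 0.180, -0.446); φ = arcsin(p_z) ≈ -26.51°, λ = atan2(p_y, p_x) ≈ 168.39°.

≈ lat 26.5°S, lon 168.4°E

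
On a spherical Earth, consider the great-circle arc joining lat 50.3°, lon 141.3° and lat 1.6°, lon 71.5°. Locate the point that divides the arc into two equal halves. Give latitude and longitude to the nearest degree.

≈ lat 30°, lon 98°

Convert each endpoint to a unit vector on the sphere (x = cos φ cos λ, y = cos φ sin λ, z = sin φ).
The central angle between the endpoints is δ = arccos(p₁·p₂) ≈ 1.326 rad (76.0°).
Interpolate at f = 1/2 with slerp weights a = sin((1−f)δ)/sin δ ≈ 0.634, b = sin(fδ)/sin δ ≈ 0.634.
p = a·p₁ + b·p₂ ≈ (-0.115, 0.855, 0.506); φ = arcsin(p_z) ≈ 30.39°, λ = atan2(p_y, p_x) ≈ 97.67°.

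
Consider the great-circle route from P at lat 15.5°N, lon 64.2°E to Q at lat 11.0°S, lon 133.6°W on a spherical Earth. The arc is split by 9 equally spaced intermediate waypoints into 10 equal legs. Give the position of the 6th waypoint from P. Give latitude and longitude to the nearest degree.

≈ lat 10°N, lon 165°E

Convert each endpoint to a unit vector on the sphere (x = cos φ cos λ, y = cos φ sin λ, z = sin φ).
The central angle between the endpoints is δ = arccos(p₁·p₂) ≈ 2.829 rad (162.1°).
Interpolate at f = 6/10 with slerp weights a = sin((1−f)δ)/sin δ ≈ 2.946, b = sin(fδ)/sin δ ≈ 3.229.
p = a·p₁ + b·p₂ ≈ (-0.950, 0.261, 0.171); φ = arcsin(p_z) ≈ 9.86°, λ = atan2(p_y, p_x) ≈ 164.65°.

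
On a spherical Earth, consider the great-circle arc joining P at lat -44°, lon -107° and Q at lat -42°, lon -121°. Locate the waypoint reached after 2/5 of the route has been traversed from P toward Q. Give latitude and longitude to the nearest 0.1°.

≈ lat -43.4°, lon -112.7°

Write both endpoints as unit vectors p₁, p₂ with components (cos φ cos λ, cos φ sin λ, sin φ).
The central angle between the endpoints is δ = arccos(p₁·p₂) ≈ 0.182 rad (10.4°).
Interpolate at f = 2/5 with slerp weights a = sin((1−f)δ)/sin δ ≈ 0.602, b = sin(fδ)/sin δ ≈ 0.402.
p = a·p₁ + b·p₂ ≈ (-0.280, -0.670, -0.687); φ = arcsin(p_z) ≈ -43.41°, λ = atan2(p_y, p_x) ≈ -112.71°.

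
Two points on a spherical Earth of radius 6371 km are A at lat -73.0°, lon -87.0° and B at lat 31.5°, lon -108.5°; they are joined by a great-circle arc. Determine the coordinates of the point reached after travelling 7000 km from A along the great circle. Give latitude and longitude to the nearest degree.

≈ lat -11°, lon -104°

Write both endpoints as unit vectors p₁, p₂ with components (cos φ cos λ, cos φ sin λ, sin φ).
The central angle between the endpoints is δ = arccos(p₁·p₂) ≈ 1.842 rad (105.5°). The total great-circle distance is δ·R ≈ 1.842 × 6371 ≈ 11734 km, so the target fraction is f = 7000/11734 ≈ 0.597.
Interpolate at f ≈ 0.597 with slerp weights a = sin((1−f)δ)/sin δ ≈ 0.702, b = sin(fδ)/sin δ ≈ 0.924.
p = a·p₁ + b·p₂ ≈ (-0.239, -0.952, -0.189); φ = arcsin(p_z) ≈ -10.87°, λ = atan2(p_y, p_x) ≈ -104.11°.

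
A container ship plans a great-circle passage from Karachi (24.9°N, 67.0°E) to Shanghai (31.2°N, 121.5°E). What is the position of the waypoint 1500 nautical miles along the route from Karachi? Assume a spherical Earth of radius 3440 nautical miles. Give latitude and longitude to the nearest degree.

≈ 31°N, 95°E

Convert each endpoint to a unit vector on the sphere (x = cos φ cos λ, y = cos φ sin λ, z = sin φ).
The central angle between the endpoints is δ = arccos(p₁·p₂) ≈ 0.838 rad (48.0°). The total great-circle distance is δ·R ≈ 0.838 × 3440 ≈ 2884 nmi, so the target fraction is f = 1500/2884 ≈ 0.520.
Interpolate at f ≈ 0.520 with slerp weights a = sin((1−f)δ)/sin δ ≈ 0.527, b = sin(fδ)/sin δ ≈ 0.568.
p = a·p₁ + b·p₂ ≈ (-0.067, 0.854, 0.516); φ = arcsin(p_z) ≈ 31.06°, λ = atan2(p_y, p_x) ≈ 94.50°.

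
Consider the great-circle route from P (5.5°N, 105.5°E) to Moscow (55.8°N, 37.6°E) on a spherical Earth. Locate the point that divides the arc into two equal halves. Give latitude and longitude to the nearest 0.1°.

The haversine formula gives a central angle δ ≈ 1.277 rad (73.2°) between the endpoints.
Interpolate at f = 1/2 with slerp weights a = sin((1−f)δ)/sin δ ≈ 0.623, b = sin(fδ)/sin δ ≈ 0.623.
p = a·p₁ + b·p₂ ≈ (0.112, 0.811, 0.575); φ = arcsin(p_z) ≈ 35.07°, λ = atan2(p_y, p_x) ≈ 82.16°.

≈ (35.1°N, 82.2°E)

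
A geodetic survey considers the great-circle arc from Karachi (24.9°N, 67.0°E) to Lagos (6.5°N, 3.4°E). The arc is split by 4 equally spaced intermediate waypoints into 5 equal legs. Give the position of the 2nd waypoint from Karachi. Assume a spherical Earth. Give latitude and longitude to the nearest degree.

Convert each endpoint to a unit vector on the sphere (x = cos φ cos λ, y = cos φ sin λ, z = sin φ).
The central angle between the endpoints is δ = arccos(p₁·p₂) ≈ 1.106 rad (63.4°).
Interpolate at f = 2/5 with slerp weights a = sin((1−f)δ)/sin δ ≈ 0.689, b = sin(fδ)/sin δ ≈ 0.479.
p = a·p₁ + b·p₂ ≈ (0.719, 0.604, 0.344); φ = arcsin(p_z) ≈ 20.14°, λ = atan2(p_y, p_x) ≈ 40.00°.

≈ 20°N, 40°E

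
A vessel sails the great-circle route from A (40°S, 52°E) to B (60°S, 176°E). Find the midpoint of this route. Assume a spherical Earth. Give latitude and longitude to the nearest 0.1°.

The haversine formula gives a central angle δ ≈ 1.221 rad (70.0°) between the endpoints.
Interpolate at f = 1/2 with slerp weights a = sin((1−f)δ)/sin δ ≈ 0.610, b = sin(fδ)/sin δ ≈ 0.610.
p = a·p₁ + b·p₂ ≈ (-0.017, 0.390, -0.921); φ = arcsin(p_z) ≈ -67.04°, λ = atan2(p_y, p_x) ≈ 92.44°.

≈ (67.0°S, 92.4°E)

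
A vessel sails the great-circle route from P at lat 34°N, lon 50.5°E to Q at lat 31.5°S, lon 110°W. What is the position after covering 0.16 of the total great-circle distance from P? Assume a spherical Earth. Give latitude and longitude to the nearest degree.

The haversine formula gives a central angle δ ≈ 2.853 rad (163.4°) between the endpoints.
Interpolate at f = 0.16 with slerp weights a = sin((1−f)δ)/sin δ ≈ 2.379, b = sin(fδ)/sin δ ≈ 1.546.
p = a·p₁ + b·p₂ ≈ (0.804, 0.283, 0.523); φ = arcsin(p_z) ≈ 31.52°, λ = atan2(p_y, p_x) ≈ 19.42°.

≈ lat 32°N, lon 19°E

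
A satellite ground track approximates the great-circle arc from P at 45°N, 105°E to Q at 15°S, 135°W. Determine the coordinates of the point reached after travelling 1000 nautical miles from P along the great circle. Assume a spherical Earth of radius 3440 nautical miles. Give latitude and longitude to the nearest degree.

The haversine formula gives a central angle δ ≈ 2.123 rad (121.6°) between the endpoints. The total great-circle distance is δ·R ≈ 2.123 × 3440 ≈ 7303 nmi, so the target fraction is f = 1000/7303 ≈ 0.137.
Interpolate at f ≈ 0.137 with slerp weights a = sin((1−f)δ)/sin δ ≈ 1.135, b = sin(fδ)/sin δ ≈ 0.337.
p = a·p₁ + b·p₂ ≈ (-0.438, 0.545, 0.715); φ = arcsin(p_z) ≈ 45.66°, λ = atan2(p_y, p_x) ≈ 128.76°.

≈ 46°N, 129°E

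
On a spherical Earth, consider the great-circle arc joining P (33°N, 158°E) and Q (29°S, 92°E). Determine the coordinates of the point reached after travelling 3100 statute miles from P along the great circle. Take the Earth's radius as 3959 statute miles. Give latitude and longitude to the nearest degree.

From cos δ = sin φ₁ sin φ₂ + cos φ₁ cos φ₂ cos Δλ, the central angle is δ ≈ 1.536 rad (88.0°). The total great-circle distance is δ·R ≈ 1.536 × 3959 ≈ 6083 mi, so the target fraction is f = 3100/6083 ≈ 0.510.
Interpolate at f ≈ 0.510 with slerp weights a = sin((1−f)δ)/sin δ ≈ 0.685, b = sin(fδ)/sin δ ≈ 0.706.
p = a·p₁ + b·p₂ ≈ (-0.554, 0.832, 0.031); φ = arcsin(p_z) ≈ 1.76°, λ = atan2(p_y, p_x) ≈ 123.65°.

≈ (2°N, 124°E)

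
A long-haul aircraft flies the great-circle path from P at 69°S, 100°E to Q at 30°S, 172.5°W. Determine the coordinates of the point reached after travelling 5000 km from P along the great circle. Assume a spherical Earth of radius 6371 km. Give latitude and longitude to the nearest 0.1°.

≈ 44.6°S, 178.2°E

Convert each endpoint to a unit vector on the sphere (x = cos φ cos λ, y = cos φ sin λ, z = sin φ).
The central angle between the endpoints is δ = arccos(p₁·p₂) ≈ 1.070 rad (61.3°). The total great-circle distance is δ·R ≈ 1.070 × 6371 ≈ 6815 km, so the target fraction is f = 5000/6815 ≈ 0.734.
Interpolate at f ≈ 0.734 with slerp weights a = sin((1−f)δ)/sin δ ≈ 0.321, b = sin(fδ)/sin δ ≈ 0.806.
p = a·p₁ + b·p₂ ≈ (-0.712, 0.022, -0.702); φ = arcsin(p_z) ≈ -44.59°, λ = atan2(p_y, p_x) ≈ 178.23°.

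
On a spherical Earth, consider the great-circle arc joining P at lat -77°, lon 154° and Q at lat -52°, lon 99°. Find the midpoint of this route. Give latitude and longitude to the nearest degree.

≈ lat -66°, lon 113°

From cos δ = sin φ₁ sin φ₂ + cos φ₁ cos φ₂ cos Δλ, the central angle is δ ≈ 0.560 rad (32.1°).
Interpolate at f = 1/2 with slerp weights a = sin((1−f)δ)/sin δ ≈ 0.520, b = sin(fδ)/sin δ ≈ 0.520.
p = a·p₁ + b·p₂ ≈ (-0.155, 0.368, -0.917); φ = arcsin(p_z) ≈ -66.48°, λ = atan2(p_y, p_x) ≈ 112.90°.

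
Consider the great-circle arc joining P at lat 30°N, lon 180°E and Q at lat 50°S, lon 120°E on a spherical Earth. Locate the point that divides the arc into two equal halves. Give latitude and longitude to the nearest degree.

Write both endpoints as unit vectors p₁, p₂ with components (cos φ cos λ, cos φ sin λ, sin φ).
The central angle between the endpoints is δ = arccos(p₁·p₂) ≈ 1.676 rad (96.0°).
Interpolate at f = 1/2 with slerp weights a = sin((1−f)δ)/sin δ ≈ 0.747, b = sin(fδ)/sin δ ≈ 0.747.
p = a·p₁ + b·p₂ ≈ (-0.887, 0.416, -0.199); φ = arcsin(p_z) ≈ -11.47°, λ = atan2(p_y, p_x) ≈ 154.88°.

≈ lat 11°S, lon 155°E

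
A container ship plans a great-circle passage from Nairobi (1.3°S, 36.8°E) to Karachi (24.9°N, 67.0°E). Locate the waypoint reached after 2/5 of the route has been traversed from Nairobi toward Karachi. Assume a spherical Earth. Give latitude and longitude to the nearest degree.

≈ 10°N, 48°E

Write both endpoints as unit vectors p₁, p₂ with components (cos φ cos λ, cos φ sin λ, sin φ).
The central angle between the endpoints is δ = arccos(p₁·p₂) ≈ 0.685 rad (39.3°).
Interpolate at f = 2/5 with slerp weights a = sin((1−f)δ)/sin δ ≈ 0.632, b = sin(fδ)/sin δ ≈ 0.428.
p = a·p₁ + b·p₂ ≈ (0.657, 0.735, 0.166); φ = arcsin(p_z) ≈ 9.54°, λ = atan2(p_y, p_x) ≈ 48.21°.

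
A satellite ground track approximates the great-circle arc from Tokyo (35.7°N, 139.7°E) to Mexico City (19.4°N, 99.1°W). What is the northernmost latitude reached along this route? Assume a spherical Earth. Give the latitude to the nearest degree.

≈ 48°N

The great circle lies in the plane with unit normal n̂ = (p₁ × p₂)/|p₁ × p₂|.
Here n̂_z ≈ +0.669; the vertex latitude is φ_max = arccos|n̂_z| ≈ 48.0°.
Check via Clairaut: cos φ_max = |cos φ₁| · sin C = cos(35.7°)·sin(55.5°) ≈ 0.669, again giving ≈ 48.0°.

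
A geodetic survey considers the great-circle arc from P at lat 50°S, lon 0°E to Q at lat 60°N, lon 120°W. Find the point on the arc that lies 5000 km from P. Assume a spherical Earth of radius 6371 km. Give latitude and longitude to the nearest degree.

The haversine formula gives a central angle δ ≈ 2.539 rad (145.5°) between the endpoints. The total great-circle distance is δ·R ≈ 2.539 × 6371 ≈ 16179 km, so the target fraction is f = 5000/16179 ≈ 0.309.
Interpolate at f ≈ 0.309 with slerp weights a = sin((1−f)δ)/sin δ ≈ 1.736, b = sin(fδ)/sin δ ≈ 1.248.
p = a·p₁ + b·p₂ ≈ (0.804, -0.540, -0.249); φ = arcsin(p_z) ≈ -14.43°, λ = atan2(p_y, p_x) ≈ -33.91°.

≈ lat 14°S, lon 34°W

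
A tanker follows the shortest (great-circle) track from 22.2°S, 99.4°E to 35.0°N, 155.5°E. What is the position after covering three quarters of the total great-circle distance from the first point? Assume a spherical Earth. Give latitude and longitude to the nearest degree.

≈ 22°N, 139°E

From cos δ = sin φ₁ sin φ₂ + cos φ₁ cos φ₂ cos Δλ, the central angle is δ ≈ 1.363 rad (78.1°).
Interpolate at f = 3/4 with slerp weights a = sin((1−f)δ)/sin δ ≈ 0.342, b = sin(fδ)/sin δ ≈ 0.872.
p = a·p₁ + b·p₂ ≈ (-0.702, 0.608, 0.371); φ = arcsin(p_z) ≈ 21.79°, λ = atan2(p_y, p_x) ≈ 139.08°.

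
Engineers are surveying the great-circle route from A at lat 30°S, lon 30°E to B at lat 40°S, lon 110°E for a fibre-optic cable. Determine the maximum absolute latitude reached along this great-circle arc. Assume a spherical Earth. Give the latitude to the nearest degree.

≈ 43°S

The great circle lies in the plane with unit normal n̂ = (p₁ × p₂)/|p₁ × p₂|.
Here n̂_z ≈ +0.726; the vertex latitude is φ_max = arccos|n̂_z| ≈ 43.4°.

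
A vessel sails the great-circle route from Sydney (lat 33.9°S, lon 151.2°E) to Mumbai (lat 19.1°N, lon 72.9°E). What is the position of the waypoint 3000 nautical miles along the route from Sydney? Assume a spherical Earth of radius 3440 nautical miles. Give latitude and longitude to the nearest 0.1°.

The haversine formula gives a central angle δ ≈ 1.594 rad (91.3°) between the endpoints. The total great-circle distance is δ·R ≈ 1.594 × 3440 ≈ 5484 nmi, so the target fraction is f = 3000/5484 ≈ 0.547.
Interpolate at f ≈ 0.547 with slerp weights a = sin((1−f)δ)/sin δ ≈ 0.661, b = sin(fδ)/sin δ ≈ 0.766.
p = a·p₁ + b·p₂ ≈ (-0.268, 0.956, -0.118); φ = arcsin(p_z) ≈ -6.79°, λ = atan2(p_y, p_x) ≈ 105.66°.

≈ lat 6.8°S, lon 105.7°E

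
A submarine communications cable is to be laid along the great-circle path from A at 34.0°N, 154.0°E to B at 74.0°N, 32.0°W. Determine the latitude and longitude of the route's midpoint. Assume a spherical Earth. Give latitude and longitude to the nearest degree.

≈ 70°N, 157°E

From cos δ = sin φ₁ sin φ₂ + cos φ₁ cos φ₂ cos Δλ, the central angle is δ ≈ 1.255 rad (71.9°).
Interpolate at f = 1/2 with slerp weights a = sin((1−f)δ)/sin δ ≈ 0.618, b = sin(fδ)/sin δ ≈ 0.618.
p = a·p₁ + b·p₂ ≈ (-0.316, 0.134, 0.939); φ = arcsin(p_z) ≈ 69.92°, λ = atan2(p_y, p_x) ≈ 156.97°.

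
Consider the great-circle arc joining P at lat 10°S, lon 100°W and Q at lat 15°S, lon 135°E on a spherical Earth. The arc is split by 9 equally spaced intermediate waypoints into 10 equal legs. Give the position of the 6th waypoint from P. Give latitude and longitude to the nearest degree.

From cos δ = sin φ₁ sin φ₂ + cos φ₁ cos φ₂ cos Δλ, the central angle is δ ≈ 2.095 rad (120.0°).
Interpolate at f = 6/10 with slerp weights a = sin((1−f)δ)/sin δ ≈ 0.859, b = sin(fδ)/sin δ ≈ 1.099.
p = a·p₁ + b·p₂ ≈ (-0.897, -0.082, -0.434); φ = arcsin(p_z) ≈ -25.69°, λ = atan2(p_y, p_x) ≈ -174.76°.

≈ lat 26°S, lon 175°W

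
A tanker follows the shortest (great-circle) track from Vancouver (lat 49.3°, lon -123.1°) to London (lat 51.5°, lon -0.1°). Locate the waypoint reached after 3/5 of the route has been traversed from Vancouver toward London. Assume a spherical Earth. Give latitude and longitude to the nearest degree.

Convert each endpoint to a unit vector on the sphere (x = cos φ cos λ, y = cos φ sin λ, z = sin φ).
The central angle between the endpoints is δ = arccos(p₁·p₂) ≈ 1.189 rad (68.1°).
Interpolate at f = 3/5 with slerp weights a = sin((1−f)δ)/sin δ ≈ 0.493, b = sin(fδ)/sin δ ≈ 0.705.
p = a·p₁ + b·p₂ ≈ (0.263, -0.270, 0.926); φ = arcsin(p_z) ≈ 67.83°, λ = atan2(p_y, p_x) ≈ -45.75°.

≈ lat 68°, lon -46°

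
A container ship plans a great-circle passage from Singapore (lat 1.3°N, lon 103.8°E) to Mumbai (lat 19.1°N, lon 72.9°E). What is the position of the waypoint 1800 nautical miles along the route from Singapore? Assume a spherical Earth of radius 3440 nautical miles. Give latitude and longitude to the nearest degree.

Write both endpoints as unit vectors p₁, p₂ with components (cos φ cos λ, cos φ sin λ, sin φ).
The central angle between the endpoints is δ = arccos(p₁·p₂) ≈ 0.613 rad (35.1°). The total great-circle distance is δ·R ≈ 0.613 × 3440 ≈ 2108 nmi, so the target fraction is f = 1800/2108 ≈ 0.854.
Interpolate at f ≈ 0.854 with slerp weights a = sin((1−f)δ)/sin δ ≈ 0.155, b = sin(fδ)/sin δ ≈ 0.869.
p = a·p₁ + b·p₂ ≈ (0.204, 0.936, 0.288); φ = arcsin(p_z) ≈ 16.73°, λ = atan2(p_y, p_x) ≈ 77.68°.

≈ lat 17°N, lon 78°E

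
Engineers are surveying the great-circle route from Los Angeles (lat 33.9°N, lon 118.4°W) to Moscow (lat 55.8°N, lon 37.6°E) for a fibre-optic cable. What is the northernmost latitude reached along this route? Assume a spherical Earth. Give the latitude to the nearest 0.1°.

≈ 79.1°N

The great circle lies in the plane with unit normal n̂ = (p₁ × p₂)/|p₁ × p₂|.
Here n̂_z ≈ +0.190; the vertex latitude is φ_max = arccos|n̂_z| ≈ 79.1°.
Check via Clairaut: cos φ_max = |cos φ₁| · sin C = cos(33.9°)·sin(13.2°) ≈ 0.190, again giving ≈ 79.1°.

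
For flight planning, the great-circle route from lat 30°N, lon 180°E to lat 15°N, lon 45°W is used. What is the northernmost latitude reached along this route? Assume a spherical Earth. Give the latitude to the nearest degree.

≈ 48°N

The great circle lies in the plane with unit normal n̂ = (p₁ × p₂)/|p₁ × p₂|.
Here n̂_z ≈ +0.667; the vertex latitude is φ_max = arccos|n̂_z| ≈ 48.2°.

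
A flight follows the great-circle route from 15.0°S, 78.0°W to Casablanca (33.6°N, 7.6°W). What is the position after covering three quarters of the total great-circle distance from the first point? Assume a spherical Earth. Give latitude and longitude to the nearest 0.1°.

From cos δ = sin φ₁ sin φ₂ + cos φ₁ cos φ₂ cos Δλ, the central angle is δ ≈ 1.444 rad (82.7°).
Interpolate at f = 3/4 with slerp weights a = sin((1−f)δ)/sin δ ≈ 0.356, b = sin(fδ)/sin δ ≈ 0.890.
p = a·p₁ + b·p₂ ≈ (0.807, -0.434, 0.401); φ = arcsin(p_z) ≈ 23.62°, λ = atan2(p_y, p_x) ≈ -28.31°.

≈ 23.6°N, 28.3°W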